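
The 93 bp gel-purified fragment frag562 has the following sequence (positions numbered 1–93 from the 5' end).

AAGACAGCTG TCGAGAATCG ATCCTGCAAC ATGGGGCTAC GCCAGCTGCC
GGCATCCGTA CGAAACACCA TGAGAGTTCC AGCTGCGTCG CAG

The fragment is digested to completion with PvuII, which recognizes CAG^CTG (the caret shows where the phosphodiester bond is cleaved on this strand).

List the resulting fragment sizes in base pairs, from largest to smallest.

PvuII sites (CAGCTG) start at positions 5, 43, 80.
PvuII cuts after base 3 of each site, so after positions 7, 45, 82.
Linear molecule, 3 cuts → 4 fragments:
  1–7 → 7 bp
  8–45 → 38 bp
  46–82 → 37 bp
  83–93 → 11 bp
Sorted largest to smallest: 38, 37, 11, 7 bp.

38, 37, 11, 7 bp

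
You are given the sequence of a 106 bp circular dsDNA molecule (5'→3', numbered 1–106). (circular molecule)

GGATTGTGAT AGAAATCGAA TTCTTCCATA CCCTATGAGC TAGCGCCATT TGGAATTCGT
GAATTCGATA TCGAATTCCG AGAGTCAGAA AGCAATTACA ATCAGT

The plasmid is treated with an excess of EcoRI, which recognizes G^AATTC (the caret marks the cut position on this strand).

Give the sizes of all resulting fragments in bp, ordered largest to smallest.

EcoRI sites (GAATTC) start at positions 18, 53, 61, 73.
EcoRI cuts after the first base of each site, so after positions 18, 53, 61, 73.
Circular molecule, 4 cuts → 4 fragments:
  19–53 → 35 bp
  54–61 → 8 bp
  62–73 → 12 bp
  74–106 then 1–18 → 33 + 18 = 51 bp
Sorted largest to smallest: 51, 35, 12, 8 bp.

51, 35, 12, 8 bp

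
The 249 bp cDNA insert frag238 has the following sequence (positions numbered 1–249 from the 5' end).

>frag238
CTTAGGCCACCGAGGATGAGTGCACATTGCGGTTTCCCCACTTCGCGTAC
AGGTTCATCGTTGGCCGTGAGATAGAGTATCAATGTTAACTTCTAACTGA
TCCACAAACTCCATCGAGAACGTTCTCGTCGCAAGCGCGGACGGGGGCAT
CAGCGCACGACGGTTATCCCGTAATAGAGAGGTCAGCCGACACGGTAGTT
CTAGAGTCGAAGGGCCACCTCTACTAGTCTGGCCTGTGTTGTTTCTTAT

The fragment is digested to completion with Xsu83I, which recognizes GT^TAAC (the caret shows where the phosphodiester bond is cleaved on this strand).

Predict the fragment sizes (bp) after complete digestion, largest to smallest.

The Xsu83I site (GTTAAC) starts at position 85.
Xsu83I cuts after base 2 of each site, so after position 86.
Linear molecule, 1 cut → 2 fragments:
  1–86 → 86 bp
  87–249 → 163 bp
Sorted largest to smallest: 163, 86 bp.

163, 86 bp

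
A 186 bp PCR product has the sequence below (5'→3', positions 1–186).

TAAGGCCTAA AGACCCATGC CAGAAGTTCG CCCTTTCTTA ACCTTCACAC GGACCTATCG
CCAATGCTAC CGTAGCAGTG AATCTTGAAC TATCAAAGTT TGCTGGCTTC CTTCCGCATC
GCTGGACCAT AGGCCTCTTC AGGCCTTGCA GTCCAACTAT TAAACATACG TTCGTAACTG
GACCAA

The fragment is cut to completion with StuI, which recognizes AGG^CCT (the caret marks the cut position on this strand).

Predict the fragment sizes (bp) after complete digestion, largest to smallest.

StuI sites (AGGCCT) start at positions 3, 131, 141.
StuI cuts after base 3 of each site, so after positions 5, 133, 143.
Linear molecule, 3 cuts → 4 fragments:
  1–5 → 5 bp
  6–133 → 128 bp
  134–143 → 10 bp
  144–186 → 43 bp
Sorted largest to smallest: 128, 43, 10, 5 bp.

128, 43, 10, 5 bp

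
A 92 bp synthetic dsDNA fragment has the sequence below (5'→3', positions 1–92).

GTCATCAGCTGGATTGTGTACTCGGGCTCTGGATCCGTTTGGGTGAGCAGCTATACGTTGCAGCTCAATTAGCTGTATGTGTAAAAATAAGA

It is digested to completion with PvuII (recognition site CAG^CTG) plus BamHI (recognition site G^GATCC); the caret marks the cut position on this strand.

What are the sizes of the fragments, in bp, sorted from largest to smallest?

61, 23, 8 bp

The PvuII site (CAGCTG) starts at position 6.
PvuII cuts after base 3 of each site, so after position 8.
The BamHI site (GGATCC) starts at position 31.
BamHI cuts after the first base of each site, so after position 31.
Combined cut positions: 8, 31.
Linear molecule, 2 cuts → 3 fragments:
  1–8 → 8 bp
  9–31 → 23 bp
  32–92 → 61 bp
Sorted largest to smallest: 61, 23, 8 bp.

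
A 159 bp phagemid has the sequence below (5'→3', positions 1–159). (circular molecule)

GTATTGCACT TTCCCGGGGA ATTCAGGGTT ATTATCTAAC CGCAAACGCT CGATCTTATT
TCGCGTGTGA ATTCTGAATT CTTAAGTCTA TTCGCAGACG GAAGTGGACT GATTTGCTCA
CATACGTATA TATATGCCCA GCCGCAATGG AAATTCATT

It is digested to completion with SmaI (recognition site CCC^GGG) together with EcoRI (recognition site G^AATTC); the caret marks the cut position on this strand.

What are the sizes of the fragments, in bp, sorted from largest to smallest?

The SmaI site (CCCGGG) starts at position 13.
SmaI cuts after base 3 of each site, so after position 15.
EcoRI sites (GAATTC) start at positions 19, 69, 76.
EcoRI cuts after the first base of each site, so after positions 19, 69, 76.
Combined cut positions: 15, 19, 69, 76.
Circular molecule, 4 cuts → 4 fragments:
  16–19 → 4 bp
  20–69 → 50 bp
  70–76 → 7 bp
  77–159 then 1–15 → 83 + 15 = 98 bp
Sorted largest to smallest: 98, 50, 7, 4 bp.

98, 50, 7, 4 bp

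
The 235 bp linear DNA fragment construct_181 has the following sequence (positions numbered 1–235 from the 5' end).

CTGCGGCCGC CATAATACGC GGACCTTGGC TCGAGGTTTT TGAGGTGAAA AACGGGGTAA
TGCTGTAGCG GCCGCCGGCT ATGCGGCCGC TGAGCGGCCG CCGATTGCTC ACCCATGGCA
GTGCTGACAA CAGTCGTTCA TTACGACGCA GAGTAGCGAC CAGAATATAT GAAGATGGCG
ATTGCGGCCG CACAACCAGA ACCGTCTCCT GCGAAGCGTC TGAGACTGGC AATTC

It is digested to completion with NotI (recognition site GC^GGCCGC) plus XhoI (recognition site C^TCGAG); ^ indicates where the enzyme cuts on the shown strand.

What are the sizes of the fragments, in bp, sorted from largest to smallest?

NotI sites (GCGGCCGC) start at positions 3, 68, 83, 94, 184.
NotI cuts after base 2 of each site, so after positions 4, 69, 84, 95, 185.
The XhoI site (CTCGAG) starts at position 30.
XhoI cuts after the first base of each site, so after position 30.
Combined cut positions: 4, 30, 69, 84, 95, 185.
Linear molecule, 6 cuts → 7 fragments:
  1–4 → 4 bp
  5–30 → 26 bp
  31–69 → 39 bp
  70–84 → 15 bp
  85–95 → 11 bp
  96–185 → 90 bp
  186–235 → 50 bp
Sorted largest to smallest: 90, 50, 39, 26, 15, 11, 4 bp.

90, 50, 39, 26, 15, 11, 4 bp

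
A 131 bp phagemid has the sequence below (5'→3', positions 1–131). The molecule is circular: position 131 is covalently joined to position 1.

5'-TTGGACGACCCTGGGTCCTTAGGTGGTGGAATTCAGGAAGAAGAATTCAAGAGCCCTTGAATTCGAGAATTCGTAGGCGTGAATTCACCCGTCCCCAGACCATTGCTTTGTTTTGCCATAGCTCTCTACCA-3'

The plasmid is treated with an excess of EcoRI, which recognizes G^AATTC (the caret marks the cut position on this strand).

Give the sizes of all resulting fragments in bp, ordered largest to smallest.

79, 16, 14, 14, 8 bp

EcoRI sites (GAATTC) start at positions 29, 43, 59, 67, 81.
EcoRI cuts after the first base of each site, so after positions 29, 43, 59, 67, 81.
Circular molecule, 5 cuts → 5 fragments:
  30–43 → 14 bp
  44–59 → 16 bp
  60–67 → 8 bp
  68–81 → 14 bp
  82–131 then 1–29 → 50 + 29 = 79 bp
Sorted largest to smallest: 79, 16, 14, 14, 8 bp.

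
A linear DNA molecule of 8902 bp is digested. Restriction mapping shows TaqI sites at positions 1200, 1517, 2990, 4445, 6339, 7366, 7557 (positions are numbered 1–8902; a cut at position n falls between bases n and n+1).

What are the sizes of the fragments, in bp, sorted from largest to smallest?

Linear molecule, 7 cuts → 8 fragments:
  1200 − 0 = 1200 bp
  1517 − 1200 = 317 bp
  2990 − 1517 = 1473 bp
  4445 − 2990 = 1455 bp
  6339 − 4445 = 1894 bp
  7366 − 6339 = 1027 bp
  7557 − 7366 = 191 bp
  8902 − 7557 = 1345 bp
Sorted largest to smallest: 1894, 1473, 1455, 1345, 1200, 1027, 317, 191 bp.

1894, 1473, 1455, 1345, 1200, 1027, 317, 191 bp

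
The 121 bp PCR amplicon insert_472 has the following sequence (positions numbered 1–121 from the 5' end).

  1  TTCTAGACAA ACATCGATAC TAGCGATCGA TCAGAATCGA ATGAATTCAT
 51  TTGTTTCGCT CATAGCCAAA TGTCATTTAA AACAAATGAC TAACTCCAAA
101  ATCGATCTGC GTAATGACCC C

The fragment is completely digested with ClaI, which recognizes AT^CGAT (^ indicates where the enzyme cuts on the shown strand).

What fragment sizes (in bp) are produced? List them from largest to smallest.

ClaI sites (ATCGAT) start at positions 13, 26, 101.
ClaI cuts after base 2 of each site, so after positions 14, 27, 102.
Linear molecule, 3 cuts → 4 fragments:
  1–14 → 14 bp
  15–27 → 13 bp
  28–102 → 75 bp
  103–121 → 19 bp
Sorted largest to smallest: 75, 19, 14, 13 bp.

75, 19, 14, 13 bp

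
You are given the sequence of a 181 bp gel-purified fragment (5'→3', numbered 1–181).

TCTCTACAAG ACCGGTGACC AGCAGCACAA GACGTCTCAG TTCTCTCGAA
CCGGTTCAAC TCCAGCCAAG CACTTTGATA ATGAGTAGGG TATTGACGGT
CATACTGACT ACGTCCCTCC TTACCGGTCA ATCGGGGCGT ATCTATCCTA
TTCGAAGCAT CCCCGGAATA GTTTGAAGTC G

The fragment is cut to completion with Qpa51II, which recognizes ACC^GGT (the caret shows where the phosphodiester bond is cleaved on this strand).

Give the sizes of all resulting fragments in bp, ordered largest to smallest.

73, 56, 39, 13 bp

Qpa51II sites (ACCGGT) start at positions 11, 50, 123.
Qpa51II cuts after base 3 of each site, so after positions 13, 52, 125.
Linear molecule, 3 cuts → 4 fragments:
  1–13 → 13 bp
  14–52 → 39 bp
  53–125 → 73 bp
  126–181 → 56 bp
Sorted largest to smallest: 73, 56, 39, 13 bp.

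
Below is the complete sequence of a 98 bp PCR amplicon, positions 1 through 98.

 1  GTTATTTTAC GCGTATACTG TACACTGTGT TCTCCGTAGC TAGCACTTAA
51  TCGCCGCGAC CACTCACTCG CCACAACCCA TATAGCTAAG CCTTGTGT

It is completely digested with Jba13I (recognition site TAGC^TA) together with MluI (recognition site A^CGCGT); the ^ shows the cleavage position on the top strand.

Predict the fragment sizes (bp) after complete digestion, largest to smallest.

46, 31, 12, 9 bp

Jba13I sites (TAGCTA) start at positions 37, 83.
Jba13I cuts after base 4 of each site, so after positions 40, 86.
The MluI site (ACGCGT) starts at position 9.
MluI cuts after the first base of each site, so after position 9.
Combined cut positions: 9, 40, 86.
Linear molecule, 3 cuts → 4 fragments:
  1–9 → 9 bp
  10–40 → 31 bp
  41–86 → 46 bp
  87–98 → 12 bp
Sorted largest to smallest: 46, 31, 12, 9 bp.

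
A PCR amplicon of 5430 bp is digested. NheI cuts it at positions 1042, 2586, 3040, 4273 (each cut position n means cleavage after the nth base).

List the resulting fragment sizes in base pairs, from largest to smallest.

Linear molecule, 4 cuts → 5 fragments:
  1042 − 0 = 1042 bp
  2586 − 1042 = 1544 bp
  3040 − 2586 = 454 bp
  4273 − 3040 = 1233 bp
  5430 − 4273 = 1157 bp
Sorted largest to smallest: 1544, 1233, 1157, 1042, 454 bp.

1544, 1233, 1157, 1042, 454 bp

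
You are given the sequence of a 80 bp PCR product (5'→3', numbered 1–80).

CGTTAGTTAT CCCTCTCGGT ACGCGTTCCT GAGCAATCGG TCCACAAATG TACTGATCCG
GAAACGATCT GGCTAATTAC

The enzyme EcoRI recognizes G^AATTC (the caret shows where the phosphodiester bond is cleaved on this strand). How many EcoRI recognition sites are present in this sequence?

0

No occurrence of GAATTC is present in the sequence.
EcoRI does not cut: 0 sites.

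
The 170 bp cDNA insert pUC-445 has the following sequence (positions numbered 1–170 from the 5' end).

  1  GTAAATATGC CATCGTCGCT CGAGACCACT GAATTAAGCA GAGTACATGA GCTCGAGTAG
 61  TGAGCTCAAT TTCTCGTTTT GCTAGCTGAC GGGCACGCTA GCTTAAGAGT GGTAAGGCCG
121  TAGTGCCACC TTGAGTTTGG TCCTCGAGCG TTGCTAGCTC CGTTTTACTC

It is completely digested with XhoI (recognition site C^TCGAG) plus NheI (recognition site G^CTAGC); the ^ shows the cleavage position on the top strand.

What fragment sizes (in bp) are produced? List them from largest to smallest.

46, 33, 29, 19, 17, 16, 10 bp

XhoI sites (CTCGAG) start at positions 19, 52, 143.
XhoI cuts after the first base of each site, so after positions 19, 52, 143.
NheI sites (GCTAGC) start at positions 81, 97, 153.
NheI cuts after the first base of each site, so after positions 81, 97, 153.
Combined cut positions: 19, 52, 81, 97, 143, 153.
Linear molecule, 6 cuts → 7 fragments:
  1–19 → 19 bp
  20–52 → 33 bp
  53–81 → 29 bp
  82–97 → 16 bp
  98–143 → 46 bp
  144–153 → 10 bp
  154–170 → 17 bp
Sorted largest to smallest: 46, 33, 29, 19, 17, 16, 10 bp.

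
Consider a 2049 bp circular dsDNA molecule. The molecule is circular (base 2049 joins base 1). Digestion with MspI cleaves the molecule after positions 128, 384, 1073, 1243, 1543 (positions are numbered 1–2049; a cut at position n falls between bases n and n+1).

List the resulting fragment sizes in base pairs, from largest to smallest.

Circular molecule, 5 cuts → 5 fragments:
  384 − 128 = 256 bp
  1073 − 384 = 689 bp
  1243 − 1073 = 170 bp
  1543 − 1243 = 300 bp
  wrap: 2049 − 1543 + 128 = 634 bp
Sorted largest to smallest: 689, 634, 300, 256, 170 bp.

689, 634, 300, 256, 170 bp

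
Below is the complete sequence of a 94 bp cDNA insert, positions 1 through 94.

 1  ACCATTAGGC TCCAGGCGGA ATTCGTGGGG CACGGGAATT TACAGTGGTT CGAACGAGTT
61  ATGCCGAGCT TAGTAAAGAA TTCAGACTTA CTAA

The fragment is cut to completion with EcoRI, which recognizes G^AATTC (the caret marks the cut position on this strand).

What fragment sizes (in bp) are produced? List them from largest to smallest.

59, 19, 16 bp

EcoRI sites (GAATTC) start at positions 19, 78.
EcoRI cuts after the first base of each site, so after positions 19, 78.
Linear molecule, 2 cuts → 3 fragments:
  1–19 → 19 bp
  20–78 → 59 bp
  79–94 → 16 bp
Sorted largest to smallest: 59, 19, 16 bp.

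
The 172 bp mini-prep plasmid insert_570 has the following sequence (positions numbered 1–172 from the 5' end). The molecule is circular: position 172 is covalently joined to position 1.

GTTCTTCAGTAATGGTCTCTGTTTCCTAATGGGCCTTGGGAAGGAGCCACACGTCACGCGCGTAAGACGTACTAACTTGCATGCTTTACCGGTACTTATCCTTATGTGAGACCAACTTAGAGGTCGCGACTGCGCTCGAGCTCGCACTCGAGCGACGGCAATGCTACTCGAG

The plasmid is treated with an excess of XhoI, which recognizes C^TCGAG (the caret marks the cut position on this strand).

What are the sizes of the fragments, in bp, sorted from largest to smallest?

XhoI sites (CTCGAG) start at positions 135, 147, 167.
XhoI cuts after the first base of each site, so after positions 135, 147, 167.
Circular molecule, 3 cuts → 3 fragments:
  136–147 → 12 bp
  148–167 → 20 bp
  168–172 then 1–135 → 5 + 135 = 140 bp
Sorted largest to smallest: 140, 20, 12 bp.

140, 20, 12 bp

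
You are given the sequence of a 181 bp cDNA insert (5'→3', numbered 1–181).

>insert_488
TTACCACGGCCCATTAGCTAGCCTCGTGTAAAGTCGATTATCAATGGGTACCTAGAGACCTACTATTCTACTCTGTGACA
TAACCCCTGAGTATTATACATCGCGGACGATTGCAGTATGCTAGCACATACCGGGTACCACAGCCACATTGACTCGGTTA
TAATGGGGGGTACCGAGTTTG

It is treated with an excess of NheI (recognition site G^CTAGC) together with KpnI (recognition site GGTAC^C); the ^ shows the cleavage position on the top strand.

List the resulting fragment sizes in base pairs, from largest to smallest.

NheI sites (GCTAGC) start at positions 17, 120.
NheI cuts after the first base of each site, so after positions 17, 120.
KpnI sites (GGTACC) start at positions 47, 134, 169.
KpnI cuts after base 5 of each site (before the last base), so after positions 51, 138, 173.
Combined cut positions: 17, 51, 120, 138, 173.
Linear molecule, 5 cuts → 6 fragments:
  1–17 → 17 bp
  18–51 → 34 bp
  52–120 → 69 bp
  121–138 → 18 bp
  139–173 → 35 bp
  174–181 → 8 bp
Sorted largest to smallest: 69, 35, 34, 18, 17, 8 bp.

69, 35, 34, 18, 17, 8 bp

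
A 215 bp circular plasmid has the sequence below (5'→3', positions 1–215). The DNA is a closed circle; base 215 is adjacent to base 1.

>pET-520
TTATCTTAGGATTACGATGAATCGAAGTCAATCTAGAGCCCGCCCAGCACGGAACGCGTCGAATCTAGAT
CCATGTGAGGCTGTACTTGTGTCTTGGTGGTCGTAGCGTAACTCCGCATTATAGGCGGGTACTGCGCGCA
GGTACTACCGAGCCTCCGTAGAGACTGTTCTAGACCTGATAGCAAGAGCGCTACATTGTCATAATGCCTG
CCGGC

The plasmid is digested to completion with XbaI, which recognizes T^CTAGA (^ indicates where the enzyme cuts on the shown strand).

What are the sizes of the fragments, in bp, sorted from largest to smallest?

XbaI sites (TCTAGA) start at positions 32, 64, 169.
XbaI cuts after the first base of each site, so after positions 32, 64, 169.
Circular molecule, 3 cuts → 3 fragments:
  33–64 → 32 bp
  65–169 → 105 bp
  170–215 then 1–32 → 46 + 32 = 78 bp
Sorted largest to smallest: 105, 78, 32 bp.

105, 78, 32 bp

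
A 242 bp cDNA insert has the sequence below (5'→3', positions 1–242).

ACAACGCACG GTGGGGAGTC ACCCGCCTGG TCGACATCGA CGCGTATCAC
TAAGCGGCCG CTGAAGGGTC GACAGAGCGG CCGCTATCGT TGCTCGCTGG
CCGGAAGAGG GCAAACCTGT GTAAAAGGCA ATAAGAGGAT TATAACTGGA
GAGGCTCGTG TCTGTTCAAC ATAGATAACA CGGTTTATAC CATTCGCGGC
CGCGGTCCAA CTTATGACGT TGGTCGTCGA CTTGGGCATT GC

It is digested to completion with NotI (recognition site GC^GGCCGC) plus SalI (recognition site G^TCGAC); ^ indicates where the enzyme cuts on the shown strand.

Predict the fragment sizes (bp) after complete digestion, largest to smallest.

NotI sites (GCGGCCGC) start at positions 54, 77, 196.
NotI cuts after base 2 of each site, so after positions 55, 78, 197.
SalI sites (GTCGAC) start at positions 30, 68, 226.
SalI cuts after the first base of each site, so after positions 30, 68, 226.
Combined cut positions: 30, 55, 68, 78, 197, 226.
Linear molecule, 6 cuts → 7 fragments:
  1–30 → 30 bp
  31–55 → 25 bp
  56–68 → 13 bp
  69–78 → 10 bp
  79–197 → 119 bp
  198–226 → 29 bp
  227–242 → 16 bp
Sorted largest to smallest: 119, 30, 29, 25, 16, 13, 10 bp.

119, 30, 29, 25, 16, 13, 10 bp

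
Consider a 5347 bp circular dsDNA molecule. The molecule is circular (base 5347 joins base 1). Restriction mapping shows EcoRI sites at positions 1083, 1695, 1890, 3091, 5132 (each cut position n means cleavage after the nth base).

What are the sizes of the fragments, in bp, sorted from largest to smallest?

Circular molecule, 5 cuts → 5 fragments:
  1695 − 1083 = 612 bp
  1890 − 1695 = 195 bp
  3091 − 1890 = 1201 bp
  5132 − 3091 = 2041 bp
  wrap: 5347 − 5132 + 1083 = 1298 bp
Sorted largest to smallest: 2041, 1298, 1201, 612, 195 bp.

2041, 1298, 1201, 612, 195 bp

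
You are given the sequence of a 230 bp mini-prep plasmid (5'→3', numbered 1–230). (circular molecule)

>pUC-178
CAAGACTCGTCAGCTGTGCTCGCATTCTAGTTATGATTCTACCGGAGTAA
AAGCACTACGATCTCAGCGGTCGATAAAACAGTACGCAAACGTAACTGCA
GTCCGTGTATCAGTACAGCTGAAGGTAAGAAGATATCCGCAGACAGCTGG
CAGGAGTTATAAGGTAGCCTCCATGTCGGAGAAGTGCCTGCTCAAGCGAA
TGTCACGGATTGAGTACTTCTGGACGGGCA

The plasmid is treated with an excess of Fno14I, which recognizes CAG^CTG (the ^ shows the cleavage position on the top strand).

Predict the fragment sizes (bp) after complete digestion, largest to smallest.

Fno14I sites (CAGCTG) start at positions 11, 116, 144.
Fno14I cuts after base 3 of each site, so after positions 13, 118, 146.
Circular molecule, 3 cuts → 3 fragments:
  14–118 → 105 bp
  119–146 → 28 bp
  147–230 then 1–13 → 84 + 13 = 97 bp
Sorted largest to smallest: 105, 97, 28 bp.

105, 97, 28 bp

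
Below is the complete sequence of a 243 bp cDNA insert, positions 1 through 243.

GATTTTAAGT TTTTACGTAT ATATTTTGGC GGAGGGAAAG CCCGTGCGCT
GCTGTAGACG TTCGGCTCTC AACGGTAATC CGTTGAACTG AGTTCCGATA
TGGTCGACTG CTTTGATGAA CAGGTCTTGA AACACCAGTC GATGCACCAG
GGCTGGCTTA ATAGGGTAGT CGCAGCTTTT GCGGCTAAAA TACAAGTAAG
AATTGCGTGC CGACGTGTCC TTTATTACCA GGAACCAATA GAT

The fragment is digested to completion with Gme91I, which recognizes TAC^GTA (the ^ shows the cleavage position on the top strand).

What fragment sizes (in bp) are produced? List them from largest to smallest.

227, 16 bp

The Gme91I site (TACGTA) starts at position 14.
Gme91I cuts after base 3 of each site, so after position 16.
Linear molecule, 1 cut → 2 fragments:
  1–16 → 16 bp
  17–243 → 227 bp
Sorted largest to smallest: 227, 16 bp.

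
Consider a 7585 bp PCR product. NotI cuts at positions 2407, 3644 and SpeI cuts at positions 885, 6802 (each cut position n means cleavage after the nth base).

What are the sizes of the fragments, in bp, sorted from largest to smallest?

Combined cut positions (sorted): 885, 2407, 3644, 6802.
Linear molecule, 4 cuts → 5 fragments:
  885 − 0 = 885 bp
  2407 − 885 = 1522 bp
  3644 − 2407 = 1237 bp
  6802 − 3644 = 3158 bp
  7585 − 6802 = 783 bp
Sorted largest to smallest: 3158, 1522, 1237, 885, 783 bp.

3158, 1522, 1237, 885, 783 bp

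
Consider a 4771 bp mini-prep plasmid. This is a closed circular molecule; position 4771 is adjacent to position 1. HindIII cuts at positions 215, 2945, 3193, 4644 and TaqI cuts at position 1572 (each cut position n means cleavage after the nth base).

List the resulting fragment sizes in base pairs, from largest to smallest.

1451, 1373, 1357, 342, 248 bp

Combined cut positions (sorted): 215, 1572, 2945, 3193, 4644.
Circular molecule, 5 cuts → 5 fragments:
  1572 − 215 = 1357 bp
  2945 − 1572 = 1373 bp
  3193 − 2945 = 248 bp
  4644 − 3193 = 1451 bp
  wrap: 4771 − 4644 + 215 = 342 bp
Sorted largest to smallest: 1451, 1373, 1357, 342, 248 bp.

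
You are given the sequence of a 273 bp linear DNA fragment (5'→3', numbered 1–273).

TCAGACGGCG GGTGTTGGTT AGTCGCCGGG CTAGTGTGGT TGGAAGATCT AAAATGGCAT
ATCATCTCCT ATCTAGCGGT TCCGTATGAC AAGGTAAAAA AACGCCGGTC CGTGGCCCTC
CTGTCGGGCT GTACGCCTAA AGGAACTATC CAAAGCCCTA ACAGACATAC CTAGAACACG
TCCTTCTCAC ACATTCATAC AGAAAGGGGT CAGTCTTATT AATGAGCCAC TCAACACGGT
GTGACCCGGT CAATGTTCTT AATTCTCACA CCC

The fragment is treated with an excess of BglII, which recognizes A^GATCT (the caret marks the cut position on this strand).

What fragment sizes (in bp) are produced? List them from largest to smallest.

228, 45 bp

The BglII site (AGATCT) starts at position 45.
BglII cuts after the first base of each site, so after position 45.
Linear molecule, 1 cut → 2 fragments:
  1–45 → 45 bp
  46–273 → 228 bp
Sorted largest to smallest: 228, 45 bp.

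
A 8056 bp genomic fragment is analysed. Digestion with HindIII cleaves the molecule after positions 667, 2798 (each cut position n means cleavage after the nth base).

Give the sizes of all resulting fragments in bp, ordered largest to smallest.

5258, 2131, 667 bp

Linear molecule, 2 cuts → 3 fragments:
  667 − 0 = 667 bp
  2798 − 667 = 2131 bp
  8056 − 2798 = 5258 bp
Sorted largest to smallest: 5258, 2131, 667 bp.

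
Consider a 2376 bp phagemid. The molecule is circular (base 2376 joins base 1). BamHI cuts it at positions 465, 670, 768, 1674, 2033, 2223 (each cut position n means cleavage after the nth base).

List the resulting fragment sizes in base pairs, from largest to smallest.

906, 618, 359, 205, 190, 98 bp

Circular molecule, 6 cuts → 6 fragments:
  670 − 465 = 205 bp
  768 − 670 = 98 bp
  1674 − 768 = 906 bp
  2033 − 1674 = 359 bp
  2223 − 2033 = 190 bp
  wrap: 2376 − 2223 + 465 = 618 bp
Sorted largest to smallest: 906, 618, 359, 205, 190, 98 bp.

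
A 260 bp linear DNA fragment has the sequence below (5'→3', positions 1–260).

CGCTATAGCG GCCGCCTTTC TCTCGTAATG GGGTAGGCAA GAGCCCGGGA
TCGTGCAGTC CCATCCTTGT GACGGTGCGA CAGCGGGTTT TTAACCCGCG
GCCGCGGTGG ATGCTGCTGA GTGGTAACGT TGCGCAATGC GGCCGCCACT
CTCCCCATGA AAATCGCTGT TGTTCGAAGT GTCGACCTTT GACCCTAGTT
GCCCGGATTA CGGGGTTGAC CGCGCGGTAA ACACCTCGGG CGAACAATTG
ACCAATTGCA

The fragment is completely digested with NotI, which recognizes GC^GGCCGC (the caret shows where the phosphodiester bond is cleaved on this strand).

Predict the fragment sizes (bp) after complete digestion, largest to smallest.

120, 90, 41, 9 bp

NotI sites (GCGGCCGC) start at positions 8, 98, 139.
NotI cuts after base 2 of each site, so after positions 9, 99, 140.
Linear molecule, 3 cuts → 4 fragments:
  1–9 → 9 bp
  10–99 → 90 bp
  100–140 → 41 bp
  141–260 → 120 bp
Sorted largest to smallest: 120, 90, 41, 9 bp.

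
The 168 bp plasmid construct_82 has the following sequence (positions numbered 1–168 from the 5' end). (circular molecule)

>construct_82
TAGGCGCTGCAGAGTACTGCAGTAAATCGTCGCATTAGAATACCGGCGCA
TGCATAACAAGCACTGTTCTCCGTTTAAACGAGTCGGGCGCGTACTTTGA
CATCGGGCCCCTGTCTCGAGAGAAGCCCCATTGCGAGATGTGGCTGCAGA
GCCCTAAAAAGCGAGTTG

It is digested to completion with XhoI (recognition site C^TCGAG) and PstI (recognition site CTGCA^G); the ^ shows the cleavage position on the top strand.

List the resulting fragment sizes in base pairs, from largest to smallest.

The XhoI site (CTCGAG) starts at position 115.
XhoI cuts after the first base of each site, so after position 115.
PstI sites (CTGCAG) start at positions 7, 17, 144.
PstI cuts after base 5 of each site (before the last base), so after positions 11, 21, 148.
Combined cut positions: 11, 21, 115, 148.
Circular molecule, 4 cuts → 4 fragments:
  12–21 → 10 bp
  22–115 → 94 bp
  116–148 → 33 bp
  149–168 then 1–11 → 20 + 11 = 31 bp
Sorted largest to smallest: 94, 33, 31, 10 bp.

94, 33, 31, 10 bp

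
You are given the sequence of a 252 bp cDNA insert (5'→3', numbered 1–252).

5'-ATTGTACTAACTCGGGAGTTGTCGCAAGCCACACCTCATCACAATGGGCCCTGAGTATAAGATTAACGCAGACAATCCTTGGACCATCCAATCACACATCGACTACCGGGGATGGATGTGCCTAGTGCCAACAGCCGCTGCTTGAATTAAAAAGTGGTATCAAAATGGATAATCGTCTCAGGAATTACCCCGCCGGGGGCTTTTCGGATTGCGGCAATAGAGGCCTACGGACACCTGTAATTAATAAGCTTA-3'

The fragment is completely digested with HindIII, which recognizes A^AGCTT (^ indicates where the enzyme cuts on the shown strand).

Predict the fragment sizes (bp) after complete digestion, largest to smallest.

The HindIII site (AAGCTT) starts at position 246.
HindIII cuts after the first base of each site, so after position 246.
Linear molecule, 1 cut → 2 fragments:
  1–246 → 246 bp
  247–252 → 6 bp
Sorted largest to smallest: 246, 6 bp.

246, 6 bp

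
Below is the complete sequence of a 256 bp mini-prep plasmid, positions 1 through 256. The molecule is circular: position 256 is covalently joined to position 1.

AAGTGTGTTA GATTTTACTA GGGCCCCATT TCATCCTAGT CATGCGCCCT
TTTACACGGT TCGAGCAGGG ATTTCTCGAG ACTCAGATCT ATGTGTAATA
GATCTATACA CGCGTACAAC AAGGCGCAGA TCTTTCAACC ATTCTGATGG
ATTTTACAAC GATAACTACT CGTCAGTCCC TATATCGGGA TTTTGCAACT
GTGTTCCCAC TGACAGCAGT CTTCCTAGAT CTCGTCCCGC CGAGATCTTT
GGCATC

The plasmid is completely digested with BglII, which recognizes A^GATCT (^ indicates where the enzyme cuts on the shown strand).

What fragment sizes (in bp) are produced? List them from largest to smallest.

BglII sites (AGATCT) start at positions 85, 100, 128, 227, 243.
BglII cuts after the first base of each site, so after positions 85, 100, 128, 227, 243.
Circular molecule, 5 cuts → 5 fragments:
  86–100 → 15 bp
  101–128 → 28 bp
  129–227 → 99 bp
  228–243 → 16 bp
  244–256 then 1–85 → 13 + 85 = 98 bp
Sorted largest to smallest: 99, 98, 28, 16, 15 bp.

99, 98, 28, 16, 15 bp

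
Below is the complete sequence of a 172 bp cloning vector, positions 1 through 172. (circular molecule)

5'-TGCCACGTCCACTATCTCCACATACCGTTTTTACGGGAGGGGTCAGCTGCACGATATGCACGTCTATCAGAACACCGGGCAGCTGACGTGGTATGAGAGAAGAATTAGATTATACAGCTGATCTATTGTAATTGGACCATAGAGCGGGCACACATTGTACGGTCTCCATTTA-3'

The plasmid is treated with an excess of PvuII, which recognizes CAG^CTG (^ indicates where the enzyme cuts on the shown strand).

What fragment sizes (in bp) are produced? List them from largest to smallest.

PvuII sites (CAGCTG) start at positions 44, 80, 115.
PvuII cuts after base 3 of each site, so after positions 46, 82, 117.
Circular molecule, 3 cuts → 3 fragments:
  47–82 → 36 bp
  83–117 → 35 bp
  118–172 then 1–46 → 55 + 46 = 101 bp
Sorted largest to smallest: 101, 36, 35 bp.

101, 36, 35 bp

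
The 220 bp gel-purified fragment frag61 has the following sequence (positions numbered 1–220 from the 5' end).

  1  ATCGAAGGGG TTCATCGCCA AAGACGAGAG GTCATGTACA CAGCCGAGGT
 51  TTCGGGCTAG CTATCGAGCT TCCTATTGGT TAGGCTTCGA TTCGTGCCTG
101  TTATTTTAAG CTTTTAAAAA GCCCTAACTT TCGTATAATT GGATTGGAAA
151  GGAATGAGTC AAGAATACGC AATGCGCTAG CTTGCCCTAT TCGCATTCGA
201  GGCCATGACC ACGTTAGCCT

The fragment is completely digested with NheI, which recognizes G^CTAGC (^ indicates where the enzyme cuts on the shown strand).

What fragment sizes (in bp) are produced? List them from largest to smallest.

NheI sites (GCTAGC) start at positions 56, 176.
NheI cuts after the first base of each site, so after positions 56, 176.
Linear molecule, 2 cuts → 3 fragments:
  1–56 → 56 bp
  57–176 → 120 bp
  177–220 → 44 bp
Sorted largest to smallest: 120, 56, 44 bp.

120, 56, 44 bp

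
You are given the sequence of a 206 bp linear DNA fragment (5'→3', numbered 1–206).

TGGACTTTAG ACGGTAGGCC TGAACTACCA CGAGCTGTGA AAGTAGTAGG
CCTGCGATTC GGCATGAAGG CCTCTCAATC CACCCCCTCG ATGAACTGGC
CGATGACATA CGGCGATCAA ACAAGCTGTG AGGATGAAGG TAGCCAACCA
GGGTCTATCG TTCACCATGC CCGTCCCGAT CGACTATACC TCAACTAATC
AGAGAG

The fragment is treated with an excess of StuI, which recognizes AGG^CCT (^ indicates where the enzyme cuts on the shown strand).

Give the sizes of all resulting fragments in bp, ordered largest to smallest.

136, 32, 20, 18 bp

StuI sites (AGGCCT) start at positions 16, 48, 68.
StuI cuts after base 3 of each site, so after positions 18, 50, 70.
Linear molecule, 3 cuts → 4 fragments:
  1–18 → 18 bp
  19–50 → 32 bp
  51–70 → 20 bp
  71–206 → 136 bp
Sorted largest to smallest: 136, 32, 20, 18 bp.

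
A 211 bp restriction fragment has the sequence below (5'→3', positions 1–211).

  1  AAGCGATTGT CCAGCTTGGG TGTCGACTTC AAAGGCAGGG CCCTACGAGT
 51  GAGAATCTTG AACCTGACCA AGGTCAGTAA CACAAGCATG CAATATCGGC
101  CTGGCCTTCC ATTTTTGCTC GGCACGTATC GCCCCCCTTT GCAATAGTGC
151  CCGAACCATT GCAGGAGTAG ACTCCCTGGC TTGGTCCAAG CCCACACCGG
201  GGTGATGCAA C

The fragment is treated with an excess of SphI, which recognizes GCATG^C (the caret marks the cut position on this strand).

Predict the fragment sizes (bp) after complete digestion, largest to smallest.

121, 90 bp

The SphI site (GCATGC) starts at position 86.
SphI cuts after base 5 of each site (before the last base), so after position 90.
Linear molecule, 1 cut → 2 fragments:
  1–90 → 90 bp
  91–211 → 121 bp
Sorted largest to smallest: 121, 90 bp.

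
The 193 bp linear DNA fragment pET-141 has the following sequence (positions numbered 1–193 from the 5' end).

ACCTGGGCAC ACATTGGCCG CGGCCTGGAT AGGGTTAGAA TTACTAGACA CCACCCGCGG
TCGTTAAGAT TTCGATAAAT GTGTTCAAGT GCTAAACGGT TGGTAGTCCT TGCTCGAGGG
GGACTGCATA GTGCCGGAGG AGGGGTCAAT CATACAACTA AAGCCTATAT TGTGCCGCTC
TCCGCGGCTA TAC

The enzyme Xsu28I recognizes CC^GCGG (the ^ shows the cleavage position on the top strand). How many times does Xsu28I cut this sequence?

CCGCGG occurs starting at positions 18, 55, 182.
Xsu28I cuts at 3 sites.

3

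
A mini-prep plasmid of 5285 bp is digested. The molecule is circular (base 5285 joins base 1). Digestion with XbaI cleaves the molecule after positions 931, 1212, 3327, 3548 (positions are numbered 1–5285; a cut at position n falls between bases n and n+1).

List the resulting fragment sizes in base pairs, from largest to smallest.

Circular molecule, 4 cuts → 4 fragments:
  1212 − 931 = 281 bp
  3327 − 1212 = 2115 bp
  3548 − 3327 = 221 bp
  wrap: 5285 − 3548 + 931 = 2668 bp
Sorted largest to smallest: 2668, 2115, 281, 221 bp.

2668, 2115, 281, 221 bp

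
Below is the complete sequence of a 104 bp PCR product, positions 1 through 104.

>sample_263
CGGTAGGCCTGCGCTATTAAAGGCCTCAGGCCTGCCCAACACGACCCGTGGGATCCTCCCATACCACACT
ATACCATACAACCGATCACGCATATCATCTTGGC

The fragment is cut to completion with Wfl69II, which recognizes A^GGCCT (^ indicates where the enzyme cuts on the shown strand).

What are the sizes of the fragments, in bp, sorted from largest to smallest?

76, 16, 7, 5 bp

Wfl69II sites (AGGCCT) start at positions 5, 21, 28.
Wfl69II cuts after the first base of each site, so after positions 5, 21, 28.
Linear molecule, 3 cuts → 4 fragments:
  1–5 → 5 bp
  6–21 → 16 bp
  22–28 → 7 bp
  29–104 → 76 bp
Sorted largest to smallest: 76, 16, 7, 5 bp.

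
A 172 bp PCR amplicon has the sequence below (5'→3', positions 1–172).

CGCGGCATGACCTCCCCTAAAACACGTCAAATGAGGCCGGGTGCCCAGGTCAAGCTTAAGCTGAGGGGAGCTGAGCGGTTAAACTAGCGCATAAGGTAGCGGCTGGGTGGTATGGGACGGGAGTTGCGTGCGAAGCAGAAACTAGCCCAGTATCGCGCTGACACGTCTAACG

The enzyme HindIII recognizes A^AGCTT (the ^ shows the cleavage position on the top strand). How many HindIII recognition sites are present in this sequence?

AAGCTT occurs starting at position 52.
HindIII cuts at 1 site.

1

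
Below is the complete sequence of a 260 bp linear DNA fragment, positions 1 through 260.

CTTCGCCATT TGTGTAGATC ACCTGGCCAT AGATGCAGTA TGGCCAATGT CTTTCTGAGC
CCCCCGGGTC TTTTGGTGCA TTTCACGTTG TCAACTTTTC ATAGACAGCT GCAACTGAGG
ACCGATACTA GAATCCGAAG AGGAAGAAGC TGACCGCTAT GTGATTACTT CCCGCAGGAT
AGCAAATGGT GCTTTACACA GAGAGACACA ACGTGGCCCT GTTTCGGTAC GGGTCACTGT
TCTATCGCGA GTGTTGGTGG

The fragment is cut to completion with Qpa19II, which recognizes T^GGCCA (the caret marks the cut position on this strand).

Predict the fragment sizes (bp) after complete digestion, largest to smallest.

219, 24, 17 bp

Qpa19II sites (TGGCCA) start at positions 24, 41.
Qpa19II cuts after the first base of each site, so after positions 24, 41.
Linear molecule, 2 cuts → 3 fragments:
  1–24 → 24 bp
  25–41 → 17 bp
  42–260 → 219 bp
Sorted largest to smallest: 219, 24, 17 bp.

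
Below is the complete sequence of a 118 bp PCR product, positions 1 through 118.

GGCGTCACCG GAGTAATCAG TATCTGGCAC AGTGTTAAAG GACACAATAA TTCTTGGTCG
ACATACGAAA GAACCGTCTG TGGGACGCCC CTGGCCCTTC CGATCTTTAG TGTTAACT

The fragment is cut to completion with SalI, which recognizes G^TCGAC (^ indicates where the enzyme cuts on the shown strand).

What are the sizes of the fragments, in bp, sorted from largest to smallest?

61, 57 bp

The SalI site (GTCGAC) starts at position 57.
SalI cuts after the first base of each site, so after position 57.
Linear molecule, 1 cut → 2 fragments:
  1–57 → 57 bp
  58–118 → 61 bp
Sorted largest to smallest: 61, 57 bp.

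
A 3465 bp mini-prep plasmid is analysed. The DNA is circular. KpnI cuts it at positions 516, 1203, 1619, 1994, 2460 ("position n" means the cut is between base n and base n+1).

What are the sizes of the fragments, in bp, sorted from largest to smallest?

1521, 687, 466, 416, 375 bp

Circular molecule, 5 cuts → 5 fragments:
  1203 − 516 = 687 bp
  1619 − 1203 = 416 bp
  1994 − 1619 = 375 bp
  2460 − 1994 = 466 bp
  wrap: 3465 − 2460 + 516 = 1521 bp
Sorted largest to smallest: 1521, 687, 466, 416, 375 bp.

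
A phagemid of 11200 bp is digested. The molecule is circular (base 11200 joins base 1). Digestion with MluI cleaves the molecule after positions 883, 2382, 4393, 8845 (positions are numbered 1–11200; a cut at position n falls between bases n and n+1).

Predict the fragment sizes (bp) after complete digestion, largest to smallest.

4452, 3238, 2011, 1499 bp

Circular molecule, 4 cuts → 4 fragments:
  2382 − 883 = 1499 bp
  4393 − 2382 = 2011 bp
  8845 − 4393 = 4452 bp
  wrap: 11200 − 8845 + 883 = 3238 bp
Sorted largest to smallest: 4452, 3238, 2011, 1499 bp.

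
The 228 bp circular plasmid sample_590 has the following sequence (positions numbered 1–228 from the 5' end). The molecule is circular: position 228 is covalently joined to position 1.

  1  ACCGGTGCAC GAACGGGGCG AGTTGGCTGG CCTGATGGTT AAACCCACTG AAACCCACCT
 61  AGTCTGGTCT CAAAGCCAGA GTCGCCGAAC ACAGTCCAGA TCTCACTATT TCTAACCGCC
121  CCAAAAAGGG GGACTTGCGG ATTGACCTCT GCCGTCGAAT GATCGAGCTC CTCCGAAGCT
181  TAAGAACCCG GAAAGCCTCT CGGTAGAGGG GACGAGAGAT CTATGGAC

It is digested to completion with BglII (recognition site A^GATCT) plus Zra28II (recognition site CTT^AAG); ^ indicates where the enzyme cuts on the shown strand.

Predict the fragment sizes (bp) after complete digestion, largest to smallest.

BglII sites (AGATCT) start at positions 98, 217.
BglII cuts after the first base of each site, so after positions 98, 217.
The Zra28II site (CTTAAG) starts at position 179.
Zra28II cuts after base 3 of each site, so after position 181.
Combined cut positions: 98, 181, 217.
Circular molecule, 3 cuts → 3 fragments:
  99–181 → 83 bp
  182–217 → 36 bp
  218–228 then 1–98 → 11 + 98 = 109 bp
Sorted largest to smallest: 109, 83, 36 bp.

109, 83, 36 bp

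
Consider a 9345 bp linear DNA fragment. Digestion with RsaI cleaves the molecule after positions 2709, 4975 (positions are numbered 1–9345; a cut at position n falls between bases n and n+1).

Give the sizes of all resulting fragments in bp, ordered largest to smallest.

4370, 2709, 2266 bp

Linear molecule, 2 cuts → 3 fragments:
  2709 − 0 = 2709 bp
  4975 − 2709 = 2266 bp
  9345 − 4975 = 4370 bp
Sorted largest to smallest: 4370, 2709, 2266 bp.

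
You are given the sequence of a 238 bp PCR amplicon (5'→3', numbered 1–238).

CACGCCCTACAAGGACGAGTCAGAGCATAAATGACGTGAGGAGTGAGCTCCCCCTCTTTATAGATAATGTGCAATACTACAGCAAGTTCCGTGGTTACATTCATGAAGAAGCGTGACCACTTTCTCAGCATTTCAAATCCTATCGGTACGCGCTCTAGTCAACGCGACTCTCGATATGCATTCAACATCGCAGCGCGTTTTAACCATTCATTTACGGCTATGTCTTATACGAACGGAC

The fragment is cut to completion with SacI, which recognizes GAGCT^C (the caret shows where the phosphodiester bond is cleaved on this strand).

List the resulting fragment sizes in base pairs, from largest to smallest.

The SacI site (GAGCTC) starts at position 45.
SacI cuts after base 5 of each site (before the last base), so after position 49.
Linear molecule, 1 cut → 2 fragments:
  1–49 → 49 bp
  50–238 → 189 bp
Sorted largest to smallest: 189, 49 bp.

189, 49 bp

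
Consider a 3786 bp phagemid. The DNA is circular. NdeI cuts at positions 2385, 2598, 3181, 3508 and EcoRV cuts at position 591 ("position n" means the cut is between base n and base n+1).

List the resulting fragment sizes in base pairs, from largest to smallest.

1794, 869, 583, 327, 213 bp

Combined cut positions (sorted): 591, 2385, 2598, 3181, 3508.
Circular molecule, 5 cuts → 5 fragments:
  2385 − 591 = 1794 bp
  2598 − 2385 = 213 bp
  3181 − 2598 = 583 bp
  3508 − 3181 = 327 bp
  wrap: 3786 − 3508 + 591 = 869 bp
Sorted largest to smallest: 1794, 869, 583, 327, 213 bp.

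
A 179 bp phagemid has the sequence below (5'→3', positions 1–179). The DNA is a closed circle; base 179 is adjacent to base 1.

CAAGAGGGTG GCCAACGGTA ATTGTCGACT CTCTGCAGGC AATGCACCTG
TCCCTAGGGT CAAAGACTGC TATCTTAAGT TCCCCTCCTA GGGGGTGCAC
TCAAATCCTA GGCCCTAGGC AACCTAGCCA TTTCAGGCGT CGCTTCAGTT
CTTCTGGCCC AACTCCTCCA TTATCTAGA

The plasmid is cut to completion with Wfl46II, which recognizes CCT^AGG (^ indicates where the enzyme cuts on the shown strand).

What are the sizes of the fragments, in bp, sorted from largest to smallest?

118, 34, 20, 7 bp

Wfl46II sites (CCTAGG) start at positions 53, 87, 107, 114.
Wfl46II cuts after base 3 of each site, so after positions 55, 89, 109, 116.
Circular molecule, 4 cuts → 4 fragments:
  56–89 → 34 bp
  90–109 → 20 bp
  110–116 → 7 bp
  117–179 then 1–55 → 63 + 55 = 118 bp
Sorted largest to smallest: 118, 34, 20, 7 bp.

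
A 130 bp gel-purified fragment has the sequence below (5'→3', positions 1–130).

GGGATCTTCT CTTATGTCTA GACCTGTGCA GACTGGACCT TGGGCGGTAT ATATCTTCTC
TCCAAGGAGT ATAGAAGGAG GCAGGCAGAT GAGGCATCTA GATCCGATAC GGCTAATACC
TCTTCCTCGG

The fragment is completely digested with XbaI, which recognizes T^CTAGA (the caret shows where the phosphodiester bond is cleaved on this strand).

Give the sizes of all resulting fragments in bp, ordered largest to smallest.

80, 33, 17 bp

XbaI sites (TCTAGA) start at positions 17, 97.
XbaI cuts after the first base of each site, so after positions 17, 97.
Linear molecule, 2 cuts → 3 fragments:
  1–17 → 17 bp
  18–97 → 80 bp
  98–130 → 33 bp
Sorted largest to smallest: 80, 33, 17 bp.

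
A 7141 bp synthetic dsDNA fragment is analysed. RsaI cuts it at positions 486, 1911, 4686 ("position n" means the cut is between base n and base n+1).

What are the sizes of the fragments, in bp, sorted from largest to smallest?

2775, 2455, 1425, 486 bp

Linear molecule, 3 cuts → 4 fragments:
  486 − 0 = 486 bp
  1911 − 486 = 1425 bp
  4686 − 1911 = 2775 bp
  7141 − 4686 = 2455 bp
Sorted largest to smallest: 2775, 2455, 1425, 486 bp.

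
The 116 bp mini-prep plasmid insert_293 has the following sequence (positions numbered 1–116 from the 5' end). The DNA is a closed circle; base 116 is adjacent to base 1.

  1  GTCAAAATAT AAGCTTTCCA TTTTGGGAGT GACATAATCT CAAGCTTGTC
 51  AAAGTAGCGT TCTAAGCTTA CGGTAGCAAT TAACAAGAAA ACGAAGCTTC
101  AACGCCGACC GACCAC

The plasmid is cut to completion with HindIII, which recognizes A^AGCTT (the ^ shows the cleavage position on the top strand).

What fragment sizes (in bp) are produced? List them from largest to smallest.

33, 31, 30, 22 bp

HindIII sites (AAGCTT) start at positions 11, 42, 64, 94.
HindIII cuts after the first base of each site, so after positions 11, 42, 64, 94.
Circular molecule, 4 cuts → 4 fragments:
  12–42 → 31 bp
  43–64 → 22 bp
  65–94 → 30 bp
  95–116 then 1–11 → 22 + 11 = 33 bp
Sorted largest to smallest: 33, 31, 30, 22 bp.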